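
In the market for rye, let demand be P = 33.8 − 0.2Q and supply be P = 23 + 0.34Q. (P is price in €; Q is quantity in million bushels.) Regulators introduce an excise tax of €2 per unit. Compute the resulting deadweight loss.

€3.70 million

Competitive equilibrium: 33.8 − 0.2Q = 23 + 0.34Q → Q* = 20, P* = 29.8.
With the tax, the buyer price exceeds the seller price by 2: (33.8 − 0.2Q) − (23 + 0.34Q) = 2 → Q' = 16.2963.
ΔQ = 20 − 16.2963 = 3.7037; the wedge equals the tax, 2.
DWL = ½ × 3.7037 × 2 = €3.70 million.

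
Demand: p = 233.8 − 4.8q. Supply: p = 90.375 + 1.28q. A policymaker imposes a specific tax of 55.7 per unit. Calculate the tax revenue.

803.66

Competitive equilibrium: 233.8 − 4.8q = 90.375 + 1.28q → q* = 23.58964, p* = 120.56974.
With the tax, the buyer price exceeds the seller price by 55.7: (233.8 − 4.8q) − (90.375 + 1.28q) = 55.7 → q' = 14.42845.
Tax revenue = 55.7 × 14.42845 = 803.66.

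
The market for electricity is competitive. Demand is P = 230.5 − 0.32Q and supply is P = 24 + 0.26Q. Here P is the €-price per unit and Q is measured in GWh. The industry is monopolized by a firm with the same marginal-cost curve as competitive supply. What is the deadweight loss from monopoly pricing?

€4647.26

Competitive equilibrium: 230.5 − 0.32Q = 24 + 0.26Q → Q* = 356.03448, P* = 116.56897.
Marginal revenue: MR = 230.5 − 0.64Q. Set MR = MC: 230.5 − 0.64Q = 24 + 0.26Q → Q_m = 229.44444.
Price P_m = 230.5 − 0.32·229.44444 = 157.07778; MC(Q_m) = 24 + 0.26·229.44444 = 83.65555.
Competitive Q* = 356.03448, so ΔQ = 126.59004; wedge = 157.07778 − 83.65555 = 73.42223.
Deadweight loss = ½ × 126.59004 × 73.42223 = €4647.26.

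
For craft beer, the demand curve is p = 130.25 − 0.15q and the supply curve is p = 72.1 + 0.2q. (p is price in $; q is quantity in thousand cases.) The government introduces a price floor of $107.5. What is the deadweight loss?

Competitive equilibrium: 130.25 − 0.15q = 72.1 + 0.2q → q* = 166.1429, p* = 105.3286.
At the floor p = 107.5, quantity demanded = (130.25 − 107.5)/0.15 = 151.6667.
Sellers' marginal cost at q' = 151.6667: 72.1 + 0.2·151.6667 = 102.4333.
Δq = 166.1429 − 151.6667 = 14.4762; wedge = 107.5 − 102.4333 = 5.0667.
Welfare loss = ½ × 14.4762 × 5.0667 = $36.67 thousand.

$36.67 thousand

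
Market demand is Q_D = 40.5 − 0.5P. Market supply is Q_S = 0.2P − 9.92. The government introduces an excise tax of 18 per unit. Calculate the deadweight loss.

23.14

In inverse form: demand P = 81 − 2Q, supply P = 49.6 + 5Q.
Competitive equilibrium: 81 − 2Q = 49.6 + 5Q → Q* = 4.4857, P* = 72.0286.
With the tax, the buyer price exceeds the seller price by 18: (81 − 2Q) − (49.6 + 5Q) = 18 → Q' = 1.9143.
ΔQ = 4.4857 − 1.9143 = 2.5714; the wedge equals the tax, 18.
DWL = ½ × 2.5714 × 18 = 23.14.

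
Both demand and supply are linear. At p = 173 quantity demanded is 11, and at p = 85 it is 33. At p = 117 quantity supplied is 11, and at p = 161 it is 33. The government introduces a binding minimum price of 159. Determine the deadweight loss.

Demand slope = (85 − 173)/(33 − 11) = −4, so p = 217 − 4q.
Supply slope = (161 − 117)/(33 − 11) = 2, so p = 95 + 2q.
Competitive equilibrium: 217 − 4q = 95 + 2q → q* = 20.3333, p* = 135.6667.
At the floor p = 159, quantity demanded = (217 − 159)/4 = 14.5.
Sellers' marginal cost at q' = 14.5: 95 + 2·14.5 = 124.
Δq = 20.3333 − 14.5 = 5.8333; wedge = 159 − 124 = 35.
DWL = ½ × 5.8333 × 35 = 102.08.

102.08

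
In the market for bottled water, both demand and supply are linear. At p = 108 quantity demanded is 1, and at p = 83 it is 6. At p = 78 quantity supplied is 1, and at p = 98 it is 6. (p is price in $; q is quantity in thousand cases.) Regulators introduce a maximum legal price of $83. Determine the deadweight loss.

$19.53 thousand

Demand slope = (83 − 108)/(6 − 1) = −5, so p = 113 − 5q.
Supply slope = (98 − 78)/(6 − 1) = 4, so p = 74 + 4q.
Competitive equilibrium: 113 − 5q = 74 + 4q → q* = 4.3333, p* = 91.3333.
At the ceiling p = 83, quantity supplied = (83 − 74)/4 = 2.25.
Willingness to pay at q' = 2.25: 113 − 5·2.25 = 101.75.
Δq = 4.3333 − 2.25 = 2.0833; wedge = 101.75 − 83 = 18.75.
The triangle = ½ × 2.0833 × 18.75 = $19.53 thousand.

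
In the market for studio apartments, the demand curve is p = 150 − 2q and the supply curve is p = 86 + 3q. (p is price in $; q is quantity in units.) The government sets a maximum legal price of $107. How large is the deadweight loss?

Competitive equilibrium: 150 − 2q = 86 + 3q → q* = 12.8, p* = 124.4.
At the ceiling p = 107, quantity supplied = (107 − 86)/3 = 7.
Willingness to pay at q' = 7: 150 − 2·7 = 136.
Δq = 12.8 − 7 = 5.8; wedge = 136 − 107 = 29.
The triangle = ½ × 5.8 × 29 = $84.10.

$84.10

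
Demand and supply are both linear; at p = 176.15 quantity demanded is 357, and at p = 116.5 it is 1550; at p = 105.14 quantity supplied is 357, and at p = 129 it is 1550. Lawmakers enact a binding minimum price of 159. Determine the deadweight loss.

15778.57

Demand slope = (116.5 − 176.15)/(1550 − 357) = −0.05, so p = 194 − 0.05q.
Supply slope = (129 − 105.14)/(1550 − 357) = 0.02, so p = 98 + 0.02q.
Competitive equilibrium: 194 − 0.05q = 98 + 0.02q → q* = 1371.4286, p* = 125.4286.
At the floor p = 159, quantity demanded = (194 − 159)/0.05 = 700.
Sellers' marginal cost at q' = 700: 98 + 0.02·700 = 112.
Δq = 1371.4286 − 700 = 671.4286; wedge = 159 − 112 = 47.
Welfare loss = ½ × 671.4286 × 47 = 15778.57.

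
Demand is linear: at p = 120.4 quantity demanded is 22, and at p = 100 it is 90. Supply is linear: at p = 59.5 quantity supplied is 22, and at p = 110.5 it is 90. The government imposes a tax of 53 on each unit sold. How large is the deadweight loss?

Demand slope = (100 − 120.4)/(90 − 22) = −0.3, so p = 127 − 0.3q.
Supply slope = (110.5 − 59.5)/(90 − 22) = 0.75, so p = 43 + 0.75q.
Competitive equilibrium: 127 − 0.3q = 43 + 0.75q → q* = 80, p* = 103.
With the tax, the buyer price exceeds the seller price by 53: (127 − 0.3q) − (43 + 0.75q) = 53 → q' = 29.5238.
Δq = 80 − 29.5238 = 50.4762; the wedge equals the tax, 53.
DWL = ½ × 50.4762 × 53 = 1337.62.

1337.62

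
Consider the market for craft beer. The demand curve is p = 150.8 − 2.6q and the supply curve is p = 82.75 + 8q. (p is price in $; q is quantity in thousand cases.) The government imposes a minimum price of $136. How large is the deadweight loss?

Competitive equilibrium: 150.8 − 2.6q = 82.75 + 8q → q* = 6.4198, p* = 134.1085.
At the floor p = 136, quantity demanded = (150.8 − 136)/2.6 = 5.6923.
Sellers' marginal cost at q' = 5.6923: 82.75 + 8·5.6923 = 128.2884.
Δq = 6.4198 − 5.6923 = 0.7275; wedge = 136 − 128.2884 = 7.7116.
Deadweight loss = ½ × 0.7275 × 7.7116 = $2.81 thousand.

$2.81 thousand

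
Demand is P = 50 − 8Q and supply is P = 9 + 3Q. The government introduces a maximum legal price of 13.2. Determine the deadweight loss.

Competitive equilibrium: 50 − 8Q = 9 + 3Q → Q* = 3.7273, P* = 20.1818.
At the ceiling P = 13.2, quantity supplied = (13.2 − 9)/3 = 1.4.
Willingness to pay at Q' = 1.4: 50 − 8·1.4 = 38.8.
ΔQ = 3.7273 − 1.4 = 2.3273; wedge = 38.8 − 13.2 = 25.6.
Welfare loss = ½ × 2.3273 × 25.6 = 29.79.

29.79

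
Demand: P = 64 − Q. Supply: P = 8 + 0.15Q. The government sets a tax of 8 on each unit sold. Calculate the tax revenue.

333.91

Competitive equilibrium: 64 − Q = 8 + 0.15Q → Q* = 48.6957, P* = 15.3043.
With the tax, the buyer price exceeds the seller price by 8: (64 − Q) − (8 + 0.15Q) = 8 → Q' = 41.7391.
Tax revenue = 8 × 41.7391 = 333.91.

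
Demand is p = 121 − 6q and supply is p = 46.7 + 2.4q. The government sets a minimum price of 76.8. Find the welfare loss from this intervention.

Competitive equilibrium: 121 − 6q = 46.7 + 2.4q → q* = 8.8452, p* = 67.9286.
At the floor p = 76.8, quantity demanded = (121 − 76.8)/6 = 7.3667.
Sellers' marginal cost at q' = 7.3667: 46.7 + 2.4·7.3667 = 64.3801.
Δq = 8.8452 − 7.3667 = 1.4785; wedge = 76.8 − 64.3801 = 12.4199.
Deadweight loss = ½ × 1.4785 × 12.4199 = 9.18.

9.18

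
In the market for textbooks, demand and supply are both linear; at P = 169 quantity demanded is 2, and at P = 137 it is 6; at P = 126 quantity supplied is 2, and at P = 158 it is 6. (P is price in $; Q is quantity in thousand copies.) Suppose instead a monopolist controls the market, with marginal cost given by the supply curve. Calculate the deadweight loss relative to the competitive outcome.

Demand slope = (137 − 169)/(6 − 2) = −8, so P = 185 − 8Q.
Supply slope = (158 − 126)/(6 − 2) = 8, so P = 110 + 8Q.
Competitive equilibrium: 185 − 8Q = 110 + 8Q → Q* = 4.6875, P* = 147.5.
Marginal revenue: MR = 185 − 16Q. Set MR = MC: 185 − 16Q = 110 + 8Q → Q_m = 3.125.
Price P_m = 185 − 8·3.125 = 160; MC(Q_m) = 110 + 8·3.125 = 135.
Competitive Q* = 4.6875, so ΔQ = 1.5625; wedge = 160 − 135 = 25.
The triangle = ½ × 1.5625 × 25 = $19.53 thousand.

$19.53 thousand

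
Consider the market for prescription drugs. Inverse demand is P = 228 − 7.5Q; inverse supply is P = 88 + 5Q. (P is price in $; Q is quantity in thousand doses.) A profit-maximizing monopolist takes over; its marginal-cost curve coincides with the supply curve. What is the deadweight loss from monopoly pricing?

Competitive equilibrium: 228 − 7.5Q = 88 + 5Q → Q* = 11.2, P* = 144.
Marginal revenue: MR = 228 − 15Q. Set MR = MC: 228 − 15Q = 88 + 5Q → Q_m = 7.
Price P_m = 228 − 7.5·7 = 175.5; MC(Q_m) = 88 + 5·7 = 123.
Competitive Q* = 11.2, so ΔQ = 4.2; wedge = 175.5 − 123 = 52.5.
The triangle = ½ × 4.2 × 52.5 = $110.25 thousand.

$110.25 thousand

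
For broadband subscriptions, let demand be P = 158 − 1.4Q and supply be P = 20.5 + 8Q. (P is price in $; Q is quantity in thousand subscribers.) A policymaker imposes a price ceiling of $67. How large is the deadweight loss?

Competitive equilibrium: 158 − 1.4Q = 20.5 + 8Q → Q* = 14.6277, P* = 137.5213.
At the ceiling P = 67, quantity supplied = (67 − 20.5)/8 = 5.8125.
Willingness to pay at Q' = 5.8125: 158 − 1.4·5.8125 = 149.8625.
ΔQ = 14.6277 − 5.8125 = 8.8152; wedge = 149.8625 − 67 = 82.8625.
DWL = ½ × 8.8152 × 82.8625 = $365.22 thousand.

$365.22 thousand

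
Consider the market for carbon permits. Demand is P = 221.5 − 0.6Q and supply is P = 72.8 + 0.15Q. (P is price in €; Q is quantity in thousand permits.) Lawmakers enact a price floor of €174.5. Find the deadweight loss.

€5394 thousand

Competitive equilibrium: 221.5 − 0.6Q = 72.8 + 0.15Q → Q* = 198.2667, P* = 102.54.
At the floor P = 174.5, quantity demanded = (221.5 − 174.5)/0.6 = 78.3333.
Sellers' marginal cost at Q' = 78.3333: 72.8 + 0.15·78.3333 = 84.55.
ΔQ = 198.2667 − 78.3333 = 119.9334; wedge = 174.5 − 84.55 = 89.95.
DWL = ½ × 119.9334 × 89.95 = €5394 thousand.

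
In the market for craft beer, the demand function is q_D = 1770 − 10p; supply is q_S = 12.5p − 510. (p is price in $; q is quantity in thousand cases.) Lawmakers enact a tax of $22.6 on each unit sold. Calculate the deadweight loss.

In inverse form: demand p = 177 − 0.1q, supply p = 40.8 + 0.08q.
Competitive equilibrium: 177 − 0.1q = 40.8 + 0.08q → q* = 756.6667, p* = 101.3333.
With the tax, the buyer price exceeds the seller price by 22.6: (177 − 0.1q) − (40.8 + 0.08q) = 22.6 → q' = 631.1111.
Δq = 756.6667 − 631.1111 = 125.5556; the wedge equals the tax, 22.6.
Welfare loss = ½ × 125.5556 × 22.6 = $1418.78 thousand.

$1418.78 thousand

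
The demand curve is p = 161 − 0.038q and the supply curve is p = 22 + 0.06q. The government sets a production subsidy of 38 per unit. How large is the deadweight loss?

Competitive equilibrium: 161 − 0.038q = 22 + 0.06q → q* = 1418.3673, p* = 107.102.
The subsidy lowers effective supply by 38: p = 0.06q − 16.
New quantity: 161 − 0.038q = 0.06q − 16 → q' = 1806.1224.
Overproduction Δq = 1806.1224 − 1418.3673 = 387.7551; wedge = subsidy = 38.
DWL = ½ × 387.7551 × 38 = 7367.35.

7367.35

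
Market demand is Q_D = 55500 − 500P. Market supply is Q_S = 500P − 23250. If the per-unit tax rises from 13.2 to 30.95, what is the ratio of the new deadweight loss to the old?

5.498

In inverse form: demand P = 111 − 0.002Q, supply P = 46.5 + 0.002Q.
Competitive equilibrium: 111 − 0.002Q = 46.5 + 0.002Q → Q* = 16125, P* = 78.75.
For a per-unit tax t: ΔQ = t/0.004, so DWL = ½·t·(t/0.004) = t²/0.008.
At t = 13.2: DWL = 21780. At t = 30.95: DWL = 119737.8125.
Ratio = (30.95/13.2)² = 5.498.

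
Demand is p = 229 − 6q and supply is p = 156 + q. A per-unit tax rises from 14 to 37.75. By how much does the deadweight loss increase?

Competitive equilibrium: 229 − 6q = 156 + q → q* = 10.4286, p* = 166.4286.
For a per-unit tax t: Δq = t/7, so DWL = ½·t·(t/7) = t²/14.
At t = 14: DWL = 14. At t = 37.75: DWL = 101.79.
Increase = 101.79 − 14 = 87.79.

87.79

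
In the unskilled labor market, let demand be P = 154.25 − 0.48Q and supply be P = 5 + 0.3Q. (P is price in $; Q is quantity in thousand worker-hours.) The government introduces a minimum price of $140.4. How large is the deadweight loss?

$10297.42 thousand

Competitive equilibrium: 154.25 − 0.48Q = 5 + 0.3Q → Q* = 191.3462, P* = 62.4038.
At the floor P = 140.4, quantity demanded = (154.25 − 140.4)/0.48 = 28.8542.
Sellers' marginal cost at Q' = 28.8542: 5 + 0.3·28.8542 = 13.6563.
ΔQ = 191.3462 − 28.8542 = 162.492; wedge = 140.4 − 13.6563 = 126.7437.
The triangle = ½ × 162.492 × 126.7437 = $10297.42 thousand.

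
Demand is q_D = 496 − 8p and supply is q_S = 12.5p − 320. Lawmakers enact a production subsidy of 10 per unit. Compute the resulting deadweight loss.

In inverse form: demand p = 62 − 0.125q, supply p = 25.6 + 0.08q.
Competitive equilibrium: 62 − 0.125q = 25.6 + 0.08q → q* = 177.561, p* = 39.8049.
The subsidy lowers effective supply by 10: p = 15.6 + 0.08q.
New quantity: 62 − 0.125q = 15.6 + 0.08q → q' = 226.3415.
Overproduction Δq = 226.3415 − 177.561 = 48.7805; wedge = subsidy = 10.
Deadweight loss = ½ × 48.7805 × 10 = 243.90.

243.90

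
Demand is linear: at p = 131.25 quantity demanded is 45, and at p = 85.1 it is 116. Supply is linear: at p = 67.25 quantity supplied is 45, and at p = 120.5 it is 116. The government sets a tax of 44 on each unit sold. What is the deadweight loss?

Demand slope = (85.1 − 131.25)/(116 − 45) = −0.65, so p = 160.5 − 0.65q.
Supply slope = (120.5 − 67.25)/(116 − 45) = 0.75, so p = 33.5 + 0.75q.
Competitive equilibrium: 160.5 − 0.65q = 33.5 + 0.75q → q* = 90.7143, p* = 101.5357.
With the tax, the buyer price exceeds the seller price by 44: (160.5 − 0.65q) − (33.5 + 0.75q) = 44 → q' = 59.2857.
Δq = 90.7143 − 59.2857 = 31.4286; the wedge equals the tax, 44.
Deadweight loss = ½ × 31.4286 × 44 = 691.43.

691.43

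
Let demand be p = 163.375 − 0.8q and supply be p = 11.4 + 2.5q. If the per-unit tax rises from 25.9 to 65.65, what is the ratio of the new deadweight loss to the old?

6.425

Competitive equilibrium: 163.375 − 0.8q = 11.4 + 2.5q → q* = 46.053, p* = 126.5326.
For a per-unit tax t: Δq = t/3.3, so DWL = ½·t·(t/3.3) = t²/6.6.
At t = 25.9: DWL = 101.638. At t = 65.65: DWL = 653.019.
Ratio = (65.65/25.9)² = 6.425.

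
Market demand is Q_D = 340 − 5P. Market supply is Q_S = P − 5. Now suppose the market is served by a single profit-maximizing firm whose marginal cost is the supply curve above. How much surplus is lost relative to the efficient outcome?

In inverse form: demand P = 68 − 0.2Q, supply P = 5 + Q.
Competitive equilibrium: 68 − 0.2Q = 5 + Q → Q* = 52.5, P* = 57.5.
Marginal revenue: MR = 68 − 0.4Q. Set MR = MC: 68 − 0.4Q = 5 + Q → Q_m = 45.
Price P_m = 68 − 0.2·45 = 59; MC(Q_m) = 5 + 1·45 = 50.
Competitive Q* = 52.5, so ΔQ = 7.5; wedge = 59 − 50 = 9.
DWL = ½ × 7.5 × 9 = 33.75.

33.75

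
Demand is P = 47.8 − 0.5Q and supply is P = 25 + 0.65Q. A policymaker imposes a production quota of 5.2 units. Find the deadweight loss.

Competitive equilibrium: 47.8 − 0.5Q = 25 + 0.65Q → Q* = 19.8261, P* = 37.887.
At Q = 5.2: demand price = 47.8 − 0.5·5.2 = 45.2; supply price = 25 + 0.65·5.2 = 28.38.
ΔQ = 19.8261 − 5.2 = 14.6261; wedge = 45.2 − 28.38 = 16.82.
Welfare loss = ½ × 14.6261 × 16.82 = 123.01.

123.01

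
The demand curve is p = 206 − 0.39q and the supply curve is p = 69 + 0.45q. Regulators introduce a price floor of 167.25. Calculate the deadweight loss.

1706.17

Competitive equilibrium: 206 − 0.39q = 69 + 0.45q → q* = 163.0952, p* = 142.3929.
At the floor p = 167.25, quantity demanded = (206 − 167.25)/0.39 = 99.359.
Sellers' marginal cost at q' = 99.359: 69 + 0.45·99.359 = 113.7116.
Δq = 163.0952 − 99.359 = 63.7362; wedge = 167.25 − 113.7116 = 53.5384.
DWL = ½ × 63.7362 × 53.5384 = 1706.17.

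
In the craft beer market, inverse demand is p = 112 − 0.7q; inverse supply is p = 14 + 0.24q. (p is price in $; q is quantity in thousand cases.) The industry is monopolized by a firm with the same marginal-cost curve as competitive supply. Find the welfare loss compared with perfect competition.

$930.68 thousand

Competitive equilibrium: 112 − 0.7q = 14 + 0.24q → q* = 104.2553, p* = 39.0213.
Marginal revenue: MR = 112 − 1.4q. Set MR = MC: 112 − 1.4q = 14 + 0.24q → q_m = 59.7561.
Price p_m = 112 − 0.7·59.7561 = 70.1707; MC(q_m) = 14 + 0.24·59.7561 = 28.3415.
Competitive q* = 104.2553, so Δq = 44.4992; wedge = 70.1707 − 28.3415 = 41.8292.
The triangle = ½ × 44.4992 × 41.8292 = $930.68 thousand.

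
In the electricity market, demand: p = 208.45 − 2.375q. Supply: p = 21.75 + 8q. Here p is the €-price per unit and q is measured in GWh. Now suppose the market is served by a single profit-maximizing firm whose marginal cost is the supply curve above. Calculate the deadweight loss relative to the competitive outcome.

€58.29

Competitive equilibrium: 208.45 − 2.375q = 21.75 + 8q → q* = 17.9952, p* = 165.7114.
Marginal revenue: MR = 208.45 − 4.75q. Set MR = MC: 208.45 − 4.75q = 21.75 + 8q → q_m = 14.6431.
Price p_m = 208.45 − 2.375·14.6431 = 173.6726; MC(q_m) = 21.75 + 8·14.6431 = 138.8948.
Competitive q* = 17.9952, so Δq = 3.3521; wedge = 173.6726 − 138.8948 = 34.7778.
The triangle = ½ × 3.3521 × 34.7778 = €58.29.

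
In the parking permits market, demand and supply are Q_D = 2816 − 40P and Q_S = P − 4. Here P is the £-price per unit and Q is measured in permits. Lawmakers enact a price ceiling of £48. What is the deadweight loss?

In inverse form: demand P = 70.4 − 0.025Q, supply P = 4 + Q.
Competitive equilibrium: 70.4 − 0.025Q = 4 + Q → Q* = 64.7805, P* = 68.7805.
At the ceiling P = 48, quantity supplied = (48 − 4)/1 = 44.
Willingness to pay at Q' = 44: 70.4 − 0.025·44 = 69.3.
ΔQ = 64.7805 − 44 = 20.7805; wedge = 69.3 − 48 = 21.3.
The triangle = ½ × 20.7805 × 21.3 = £221.31.

£221.31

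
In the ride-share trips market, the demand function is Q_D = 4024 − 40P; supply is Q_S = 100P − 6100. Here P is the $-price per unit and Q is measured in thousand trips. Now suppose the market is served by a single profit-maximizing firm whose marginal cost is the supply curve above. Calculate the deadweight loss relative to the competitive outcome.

In inverse form: demand P = 100.6 − 0.025Q, supply P = 61 + 0.01Q.
Competitive equilibrium: 100.6 − 0.025Q = 61 + 0.01Q → Q* = 1131.4286, P* = 72.3143.
Marginal revenue: MR = 100.6 − 0.05Q. Set MR = MC: 100.6 − 0.05Q = 61 + 0.01Q → Q_m = 660.
Price P_m = 100.6 − 0.025·660 = 84.1; MC(Q_m) = 61 + 0.01·660 = 67.6.
Competitive Q* = 1131.4286, so ΔQ = 471.4286; wedge = 84.1 − 67.6 = 16.5.
Welfare loss = ½ × 471.4286 × 16.5 = $3889.29 thousand.

$3889.29 thousand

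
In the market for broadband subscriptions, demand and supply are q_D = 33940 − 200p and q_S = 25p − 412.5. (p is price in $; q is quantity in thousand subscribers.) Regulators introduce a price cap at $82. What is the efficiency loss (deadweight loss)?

In inverse form: demand p = 169.7 − 0.005q, supply p = 16.5 + 0.04q.
Competitive equilibrium: 169.7 − 0.005q = 16.5 + 0.04q → q* = 3404.444444, p* = 152.677778.
At the ceiling p = 82, quantity supplied = (82 − 16.5)/0.04 = 1637.5.
Willingness to pay at q' = 1637.5: 169.7 − 0.005·1637.5 = 161.5125.
Δq = 3404.444444 − 1637.5 = 1766.944444; wedge = 161.5125 − 82 = 79.5125.
Deadweight loss = ½ × 1766.944444 × 79.5125 = $70247.09 thousand.

$70247.09 thousand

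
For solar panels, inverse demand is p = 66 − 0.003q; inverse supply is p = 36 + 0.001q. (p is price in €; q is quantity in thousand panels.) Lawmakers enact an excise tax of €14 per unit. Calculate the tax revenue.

€56000 thousand

Competitive equilibrium: 66 − 0.003q = 36 + 0.001q → q* = 7500, p* = 43.5.
With the tax, the buyer price exceeds the seller price by 14: (66 − 0.003q) − (36 + 0.001q) = 14 → q' = 4000.
Tax revenue = 14 × 4000 = €56000 thousand.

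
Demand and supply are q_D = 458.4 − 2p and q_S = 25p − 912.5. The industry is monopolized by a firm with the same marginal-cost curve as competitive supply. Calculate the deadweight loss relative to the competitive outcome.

In inverse form: demand p = 229.2 − 0.5q, supply p = 36.5 + 0.04q.
Competitive equilibrium: 229.2 − 0.5q = 36.5 + 0.04q → q* = 356.85185, p* = 50.77407.
Marginal revenue: MR = 229.2 − q. Set MR = MC: 229.2 − q = 36.5 + 0.04q → q_m = 185.28846.
Price p_m = 229.2 − 0.5·185.28846 = 136.55577; MC(q_m) = 36.5 + 0.04·185.28846 = 43.91154.
Competitive q* = 356.85185, so Δq = 171.56339; wedge = 136.55577 − 43.91154 = 92.64423.
Welfare loss = ½ × 171.56339 × 92.64423 = 7947.18.

7947.18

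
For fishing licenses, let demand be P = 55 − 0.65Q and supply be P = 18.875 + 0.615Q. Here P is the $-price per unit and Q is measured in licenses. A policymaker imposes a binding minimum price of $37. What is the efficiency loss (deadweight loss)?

Competitive equilibrium: 55 − 0.65Q = 18.875 + 0.615Q → Q* = 28.5573, P* = 36.4377.
At the floor P = 37, quantity demanded = (55 − 37)/0.65 = 27.6923.
Sellers' marginal cost at Q' = 27.6923: 18.875 + 0.615·27.6923 = 35.9058.
ΔQ = 28.5573 − 27.6923 = 0.865; wedge = 37 − 35.9058 = 1.0942.
Welfare loss = ½ × 0.865 × 1.0942 = $0.47.

$0.47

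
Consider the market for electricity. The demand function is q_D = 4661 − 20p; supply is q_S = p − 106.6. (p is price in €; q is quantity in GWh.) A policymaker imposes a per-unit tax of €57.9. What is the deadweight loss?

€1596.39

In inverse form: demand p = 233.05 − 0.05q, supply p = 106.6 + q.
Competitive equilibrium: 233.05 − 0.05q = 106.6 + q → q* = 120.4286, p* = 227.0286.
With the tax, the buyer price exceeds the seller price by 57.9: (233.05 − 0.05q) − (106.6 + q) = 57.9 → q' = 65.2857.
Δq = 120.4286 − 65.2857 = 55.1429; the wedge equals the tax, 57.9.
Deadweight loss = ½ × 55.1429 × 57.9 = €1596.39.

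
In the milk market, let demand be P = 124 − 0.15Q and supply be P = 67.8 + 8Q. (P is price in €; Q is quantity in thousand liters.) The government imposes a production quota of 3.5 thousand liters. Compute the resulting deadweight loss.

€46.99 thousand

Competitive equilibrium: 124 − 0.15Q = 67.8 + 8Q → Q* = 6.8957, P* = 122.9656.
At Q = 3.5: demand price = 124 − 0.15·3.5 = 123.475; supply price = 67.8 + 8·3.5 = 95.8.
ΔQ = 6.8957 − 3.5 = 3.3957; wedge = 123.475 − 95.8 = 27.675.
DWL = ½ × 3.3957 × 27.675 = €46.99 thousand.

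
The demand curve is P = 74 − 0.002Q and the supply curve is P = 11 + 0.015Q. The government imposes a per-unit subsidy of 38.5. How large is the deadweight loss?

43595.59

Competitive equilibrium: 74 − 0.002Q = 11 + 0.015Q → Q* = 3705.8824, P* = 66.5882.
The subsidy lowers effective supply by 38.5: P = 0.015Q − 27.5.
New quantity: 74 − 0.002Q = 0.015Q − 27.5 → Q' = 5970.5882.
Overproduction ΔQ = 5970.5882 − 3705.8824 = 2264.7058; wedge = subsidy = 38.5.
Deadweight loss = ½ × 2264.7058 × 38.5 = 43595.59.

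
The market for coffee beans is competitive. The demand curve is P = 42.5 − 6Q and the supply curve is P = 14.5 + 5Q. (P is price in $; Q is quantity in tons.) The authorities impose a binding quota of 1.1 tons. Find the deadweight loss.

$11.49

Competitive equilibrium: 42.5 − 6Q = 14.5 + 5Q → Q* = 2.5455, P* = 27.2273.
At Q = 1.1: demand price = 42.5 − 6·1.1 = 35.9; supply price = 14.5 + 5·1.1 = 20.
ΔQ = 2.5455 − 1.1 = 1.4455; wedge = 35.9 − 20 = 15.9.
DWL = ½ × 1.4455 × 15.9 = $11.49.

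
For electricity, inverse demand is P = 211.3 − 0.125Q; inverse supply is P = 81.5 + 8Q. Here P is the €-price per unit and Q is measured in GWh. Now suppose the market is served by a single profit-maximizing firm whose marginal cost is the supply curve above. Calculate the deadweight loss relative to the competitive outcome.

Competitive equilibrium: 211.3 − 0.125Q = 81.5 + 8Q → Q* = 15.9754, P* = 209.3031.
Marginal revenue: MR = 211.3 − 0.25Q. Set MR = MC: 211.3 − 0.25Q = 81.5 + 8Q → Q_m = 15.7333.
Price P_m = 211.3 − 0.125·15.7333 = 209.3333; MC(Q_m) = 81.5 + 8·15.7333 = 207.3664.
Competitive Q* = 15.9754, so ΔQ = 0.2421; wedge = 209.3333 − 207.3664 = 1.9669.
The triangle = ½ × 0.2421 × 1.9669 = €0.24.

€0.24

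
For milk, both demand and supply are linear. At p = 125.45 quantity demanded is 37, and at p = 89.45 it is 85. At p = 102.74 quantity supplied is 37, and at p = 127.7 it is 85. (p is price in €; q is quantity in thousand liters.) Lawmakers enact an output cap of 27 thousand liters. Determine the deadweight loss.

Demand slope = (89.45 − 125.45)/(85 − 37) = −0.75, so p = 153.2 − 0.75q.
Supply slope = (127.7 − 102.74)/(85 − 37) = 0.52, so p = 83.5 + 0.52q.
Competitive equilibrium: 153.2 − 0.75q = 83.5 + 0.52q → q* = 54.8819, p* = 112.0386.
At q = 27: demand price = 153.2 − 0.75·27 = 132.95; supply price = 83.5 + 0.52·27 = 97.54.
Δq = 54.8819 − 27 = 27.8819; wedge = 132.95 − 97.54 = 35.41.
The triangle = ½ × 27.8819 × 35.41 = €493.65 thousand.

€493.65 thousand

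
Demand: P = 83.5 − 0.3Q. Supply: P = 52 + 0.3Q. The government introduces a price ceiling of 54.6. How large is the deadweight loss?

576.41

Competitive equilibrium: 83.5 − 0.3Q = 52 + 0.3Q → Q* = 52.5, P* = 67.75.
At the ceiling P = 54.6, quantity supplied = (54.6 − 52)/0.3 = 8.6667.
Willingness to pay at Q' = 8.6667: 83.5 − 0.3·8.6667 = 80.9.
ΔQ = 52.5 − 8.6667 = 43.8333; wedge = 80.9 − 54.6 = 26.3.
The triangle = ½ × 43.8333 × 26.3 = 576.41.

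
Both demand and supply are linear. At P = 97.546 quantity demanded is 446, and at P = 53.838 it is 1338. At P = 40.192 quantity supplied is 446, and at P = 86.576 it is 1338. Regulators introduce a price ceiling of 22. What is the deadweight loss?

42530.45

Demand slope = (53.838 − 97.546)/(1338 − 446) = −0.049, so P = 119.4 − 0.049Q.
Supply slope = (86.576 − 40.192)/(1338 − 446) = 0.052, so P = 17 + 0.052Q.
Competitive equilibrium: 119.4 − 0.049Q = 17 + 0.052Q → Q* = 1013.86139, P* = 69.72079.
At the ceiling P = 22, quantity supplied = (22 − 17)/0.052 = 96.15385.
Willingness to pay at Q' = 96.15385: 119.4 − 0.049·96.15385 = 114.68846.
ΔQ = 1013.86139 − 96.15385 = 917.70754; wedge = 114.68846 − 22 = 92.68846.
DWL = ½ × 917.70754 × 92.68846 = 42530.45.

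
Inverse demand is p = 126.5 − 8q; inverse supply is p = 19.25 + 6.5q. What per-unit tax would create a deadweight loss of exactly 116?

58

Competitive equilibrium: 126.5 − 8q = 19.25 + 6.5q → q* = 7.3966, p* = 67.3276.
A tax t gives Δq = t/14.5 and wedge t, so DWL = t²/29.
t²/29 = 116 → t² = 3364 → t = 58.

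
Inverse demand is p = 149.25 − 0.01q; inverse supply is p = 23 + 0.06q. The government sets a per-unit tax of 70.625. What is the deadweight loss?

35627.79

Competitive equilibrium: 149.25 − 0.01q = 23 + 0.06q → q* = 1803.5714, p* = 131.2143.
With the tax, the buyer price exceeds the seller price by 70.625: (149.25 − 0.01q) − (23 + 0.06q) = 70.625 → q' = 794.6429.
Δq = 1803.5714 − 794.6429 = 1008.9285; the wedge equals the tax, 70.625.
Welfare loss = ½ × 1008.9285 × 70.625 = 35627.79.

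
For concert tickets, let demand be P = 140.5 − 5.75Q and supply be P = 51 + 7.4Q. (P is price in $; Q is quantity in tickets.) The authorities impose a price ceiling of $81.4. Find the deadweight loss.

Competitive equilibrium: 140.5 − 5.75Q = 51 + 7.4Q → Q* = 6.8061, P* = 101.365.
At the ceiling P = 81.4, quantity supplied = (81.4 − 51)/7.4 = 4.1081.
Willingness to pay at Q' = 4.1081: 140.5 − 5.75·4.1081 = 116.8784.
ΔQ = 6.8061 − 4.1081 = 2.698; wedge = 116.8784 − 81.4 = 35.4784.
Deadweight loss = ½ × 2.698 × 35.4784 = $47.86.

$47.86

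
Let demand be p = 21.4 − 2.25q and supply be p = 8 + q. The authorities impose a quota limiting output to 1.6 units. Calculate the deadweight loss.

Competitive equilibrium: 21.4 − 2.25q = 8 + q → q* = 4.1231, p* = 12.1231.
At q = 1.6: demand price = 21.4 − 2.25·1.6 = 17.8; supply price = 8 + 1·1.6 = 9.6.
Δq = 4.1231 − 1.6 = 2.5231; wedge = 17.8 − 9.6 = 8.2.
Deadweight loss = ½ × 2.5231 × 8.2 = 10.34.

10.34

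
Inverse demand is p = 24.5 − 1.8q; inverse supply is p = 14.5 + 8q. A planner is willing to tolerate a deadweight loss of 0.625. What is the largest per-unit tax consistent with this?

3.5

Competitive equilibrium: 24.5 − 1.8q = 14.5 + 8q → q* = 1.0204, p* = 22.6633.
A tax t gives Δq = t/9.8 and wedge t, so DWL = t²/19.6.
t²/19.6 = 0.625 → t² = 12.25 → t = 3.5.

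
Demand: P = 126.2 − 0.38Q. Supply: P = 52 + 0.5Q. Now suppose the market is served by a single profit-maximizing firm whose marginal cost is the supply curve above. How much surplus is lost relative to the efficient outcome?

284.53

Competitive equilibrium: 126.2 − 0.38Q = 52 + 0.5Q → Q* = 84.31818, P* = 94.15909.
Marginal revenue: MR = 126.2 − 0.76Q. Set MR = MC: 126.2 − 0.76Q = 52 + 0.5Q → Q_m = 58.88889.
Price P_m = 126.2 − 0.38·58.88889 = 103.82222; MC(Q_m) = 52 + 0.5·58.88889 = 81.44445.
Competitive Q* = 84.31818, so ΔQ = 25.42929; wedge = 103.82222 − 81.44445 = 22.37777.
Welfare loss = ½ × 25.42929 × 22.37777 = 284.53.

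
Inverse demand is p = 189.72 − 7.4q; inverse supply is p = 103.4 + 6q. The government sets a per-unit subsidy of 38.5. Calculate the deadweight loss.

Competitive equilibrium: 189.72 − 7.4q = 103.4 + 6q → q* = 6.4418, p* = 142.0507.
The subsidy lowers effective supply by 38.5: p = 64.9 + 6q.
New quantity: 189.72 − 7.4q = 64.9 + 6q → q' = 9.3149.
Overproduction Δq = 9.3149 − 6.4418 = 2.8731; wedge = subsidy = 38.5.
DWL = ½ × 2.8731 × 38.5 = 55.31.

55.31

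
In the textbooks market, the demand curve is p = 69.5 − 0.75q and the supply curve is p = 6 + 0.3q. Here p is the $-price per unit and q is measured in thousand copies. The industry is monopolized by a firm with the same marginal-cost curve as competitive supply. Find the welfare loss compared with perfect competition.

$333.35 thousand

Competitive equilibrium: 69.5 − 0.75q = 6 + 0.3q → q* = 60.4762, p* = 24.1429.
Marginal revenue: MR = 69.5 − 1.5q. Set MR = MC: 69.5 − 1.5q = 6 + 0.3q → q_m = 35.2778.
Price p_m = 69.5 − 0.75·35.2778 = 43.0417; MC(q_m) = 6 + 0.3·35.2778 = 16.5833.
Competitive q* = 60.4762, so Δq = 25.1984; wedge = 43.0417 − 16.5833 = 26.4584.
DWL = ½ × 25.1984 × 26.4584 = $333.35 thousand.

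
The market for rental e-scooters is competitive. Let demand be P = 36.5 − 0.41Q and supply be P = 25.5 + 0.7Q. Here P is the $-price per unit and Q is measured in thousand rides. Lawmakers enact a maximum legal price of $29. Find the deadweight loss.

$13.38 thousand

Competitive equilibrium: 36.5 − 0.41Q = 25.5 + 0.7Q → Q* = 9.9099, P* = 32.4369.
At the ceiling P = 29, quantity supplied = (29 − 25.5)/0.7 = 5.
Willingness to pay at Q' = 5: 36.5 − 0.41·5 = 34.45.
ΔQ = 9.9099 − 5 = 4.9099; wedge = 34.45 − 29 = 5.45.
The triangle = ½ × 4.9099 × 5.45 = $13.38 thousand.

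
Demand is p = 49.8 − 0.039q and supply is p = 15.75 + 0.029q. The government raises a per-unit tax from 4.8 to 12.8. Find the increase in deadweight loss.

Competitive equilibrium: 49.8 − 0.039q = 15.75 + 0.029q → q* = 500.7353, p* = 30.2713.
For a per-unit tax t: Δq = t/0.068, so DWL = ½·t·(t/0.068) = t²/0.136.
At t = 4.8: DWL = 169.412. At t = 12.8: DWL = 1204.706.
Increase = 1204.706 − 169.412 = 1035.29.

1035.29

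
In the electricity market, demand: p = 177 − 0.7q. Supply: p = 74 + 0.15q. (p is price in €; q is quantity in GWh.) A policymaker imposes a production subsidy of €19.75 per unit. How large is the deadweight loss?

Competitive equilibrium: 177 − 0.7q = 74 + 0.15q → q* = 121.1765, p* = 92.1765.
The subsidy lowers effective supply by 19.75: p = 54.25 + 0.15q.
New quantity: 177 − 0.7q = 54.25 + 0.15q → q' = 144.4118.
Overproduction Δq = 144.4118 − 121.1765 = 23.2353; wedge = subsidy = 19.75.
Deadweight loss = ½ × 23.2353 × 19.75 = €229.45.

€229.45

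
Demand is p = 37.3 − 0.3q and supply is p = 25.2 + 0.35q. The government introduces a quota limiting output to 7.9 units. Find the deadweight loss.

Competitive equilibrium: 37.3 − 0.3q = 25.2 + 0.35q → q* = 18.6154, p* = 31.7154.
At q = 7.9: demand price = 37.3 − 0.3·7.9 = 34.93; supply price = 25.2 + 0.35·7.9 = 27.965.
Δq = 18.6154 − 7.9 = 10.7154; wedge = 34.93 − 27.965 = 6.965.
The triangle = ½ × 10.7154 × 6.965 = 37.32.

37.32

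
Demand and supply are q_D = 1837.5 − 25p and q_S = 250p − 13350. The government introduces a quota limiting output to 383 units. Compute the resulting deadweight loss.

In inverse form: demand p = 73.5 − 0.04q, supply p = 53.4 + 0.004q.
Competitive equilibrium: 73.5 − 0.04q = 53.4 + 0.004q → q* = 456.8182, p* = 55.2273.
At q = 383: demand price = 73.5 − 0.04·383 = 58.18; supply price = 53.4 + 0.004·383 = 54.932.
Δq = 456.8182 − 383 = 73.8182; wedge = 58.18 − 54.932 = 3.248.
Deadweight loss = ½ × 73.8182 × 3.248 = 119.88.

119.88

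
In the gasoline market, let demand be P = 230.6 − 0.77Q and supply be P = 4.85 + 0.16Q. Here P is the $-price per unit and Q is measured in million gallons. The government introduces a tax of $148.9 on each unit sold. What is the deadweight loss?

$11920.01 million

Competitive equilibrium: 230.6 − 0.77Q = 4.85 + 0.16Q → Q* = 242.74194, P* = 43.68871.
With the tax, the buyer price exceeds the seller price by 148.9: (230.6 − 0.77Q) − (4.85 + 0.16Q) = 148.9 → Q' = 82.63441.
ΔQ = 242.74194 − 82.63441 = 160.10753; the wedge equals the tax, 148.9.
DWL = ½ × 160.10753 × 148.9 = $11920.01 million.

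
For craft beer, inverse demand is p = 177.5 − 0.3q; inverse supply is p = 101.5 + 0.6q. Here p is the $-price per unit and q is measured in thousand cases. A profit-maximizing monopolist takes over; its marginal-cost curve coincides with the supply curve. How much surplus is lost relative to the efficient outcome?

$200.56 thousand

Competitive equilibrium: 177.5 − 0.3q = 101.5 + 0.6q → q* = 84.4444, p* = 152.1667.
Marginal revenue: MR = 177.5 − 0.6q. Set MR = MC: 177.5 − 0.6q = 101.5 + 0.6q → q_m = 63.3333.
Price p_m = 177.5 − 0.3·63.3333 = 158.5; MC(q_m) = 101.5 + 0.6·63.3333 = 139.5.
Competitive q* = 84.4444, so Δq = 21.1111; wedge = 158.5 − 139.5 = 19.
Deadweight loss = ½ × 21.1111 × 19 = $200.56 thousand.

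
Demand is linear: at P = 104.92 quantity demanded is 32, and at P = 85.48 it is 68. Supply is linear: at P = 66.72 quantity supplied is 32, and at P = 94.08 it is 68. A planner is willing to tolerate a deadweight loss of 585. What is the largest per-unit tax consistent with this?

39

Demand slope = (85.48 − 104.92)/(68 − 32) = −0.54, so P = 122.2 − 0.54Q.
Supply slope = (94.08 − 66.72)/(68 − 32) = 0.76, so P = 42.4 + 0.76Q.
Competitive equilibrium: 122.2 − 0.54Q = 42.4 + 0.76Q → Q* = 61.3846, P* = 89.0523.
A tax t gives ΔQ = t/1.3 and wedge t, so DWL = t²/2.6.
t²/2.6 = 585 → t² = 1521 → t = 39.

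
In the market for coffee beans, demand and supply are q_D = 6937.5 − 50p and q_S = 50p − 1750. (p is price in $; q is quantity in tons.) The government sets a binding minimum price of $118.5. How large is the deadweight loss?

In inverse form: demand p = 138.75 − 0.02q, supply p = 35 + 0.02q.
Competitive equilibrium: 138.75 − 0.02q = 35 + 0.02q → q* = 2593.75, p* = 86.875.
At the floor p = 118.5, quantity demanded = (138.75 − 118.5)/0.02 = 1012.5.
Sellers' marginal cost at q' = 1012.5: 35 + 0.02·1012.5 = 55.25.
Δq = 2593.75 − 1012.5 = 1581.25; wedge = 118.5 − 55.25 = 63.25.
The triangle = ½ × 1581.25 × 63.25 = $50007.03.

$50007.03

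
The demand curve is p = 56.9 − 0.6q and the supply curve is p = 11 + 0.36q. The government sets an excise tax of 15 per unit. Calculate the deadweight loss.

Competitive equilibrium: 56.9 − 0.6q = 11 + 0.36q → q* = 47.8125, p* = 28.2125.
With the tax, the buyer price exceeds the seller price by 15: (56.9 − 0.6q) − (11 + 0.36q) = 15 → q' = 32.1875.
Δq = 47.8125 − 32.1875 = 15.625; the wedge equals the tax, 15.
DWL = ½ × 15.625 × 15 = 117.19.

117.19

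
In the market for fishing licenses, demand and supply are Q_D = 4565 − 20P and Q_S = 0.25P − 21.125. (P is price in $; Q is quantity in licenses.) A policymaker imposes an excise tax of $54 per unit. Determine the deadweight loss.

In inverse form: demand P = 228.25 − 0.05Q, supply P = 84.5 + 4Q.
Competitive equilibrium: 228.25 − 0.05Q = 84.5 + 4Q → Q* = 35.4938, P* = 226.4753.
With the tax, the buyer price exceeds the seller price by 54: (228.25 − 0.05Q) − (84.5 + 4Q) = 54 → Q' = 22.1605.
ΔQ = 35.4938 − 22.1605 = 13.3333; the wedge equals the tax, 54.
DWL = ½ × 13.3333 × 54 = $360.

$360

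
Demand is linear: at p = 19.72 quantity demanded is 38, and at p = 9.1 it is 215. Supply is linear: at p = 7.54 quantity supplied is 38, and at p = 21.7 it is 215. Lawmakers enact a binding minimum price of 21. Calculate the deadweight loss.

821.53

Demand slope = (9.1 − 19.72)/(215 − 38) = −0.06, so p = 22 − 0.06q.
Supply slope = (21.7 − 7.54)/(215 − 38) = 0.08, so p = 4.5 + 0.08q.
Competitive equilibrium: 22 − 0.06q = 4.5 + 0.08q → q* = 125, p* = 14.5.
At the floor p = 21, quantity demanded = (22 − 21)/0.06 = 16.6667.
Sellers' marginal cost at q' = 16.6667: 4.5 + 0.08·16.6667 = 5.8333.
Δq = 125 − 16.6667 = 108.3333; wedge = 21 − 5.8333 = 15.1667.
DWL = ½ × 108.3333 × 15.1667 = 821.53.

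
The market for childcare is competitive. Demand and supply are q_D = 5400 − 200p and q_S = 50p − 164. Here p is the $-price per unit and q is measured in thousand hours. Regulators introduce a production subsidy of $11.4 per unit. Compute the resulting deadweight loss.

In inverse form: demand p = 27 − 0.005q, supply p = 3.28 + 0.02q.
Competitive equilibrium: 27 − 0.005q = 3.28 + 0.02q → q* = 948.8, p* = 22.256.
The subsidy lowers effective supply by 11.4: p = 0.02q − 8.12.
New quantity: 27 − 0.005q = 0.02q − 8.12 → q' = 1404.8.
Overproduction Δq = 1404.8 − 948.8 = 456; wedge = subsidy = 11.4.
Welfare loss = ½ × 456 × 11.4 = $2599.20 thousand.

$2599.20 thousand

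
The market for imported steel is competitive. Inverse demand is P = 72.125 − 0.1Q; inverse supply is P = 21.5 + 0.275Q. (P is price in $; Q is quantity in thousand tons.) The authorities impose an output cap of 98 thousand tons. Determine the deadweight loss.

$256.69 thousand

Competitive equilibrium: 72.125 − 0.1Q = 21.5 + 0.275Q → Q* = 135, P* = 58.625.
At Q = 98: demand price = 72.125 − 0.1·98 = 62.325; supply price = 21.5 + 0.275·98 = 48.45.
ΔQ = 135 − 98 = 37; wedge = 62.325 − 48.45 = 13.875.
DWL = ½ × 37 × 13.875 = $256.69 thousand.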